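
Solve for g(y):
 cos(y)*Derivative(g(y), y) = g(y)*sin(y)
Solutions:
 g(y) = C1/cos(y)


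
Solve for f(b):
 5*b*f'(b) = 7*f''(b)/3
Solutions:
 f(b) = C1 + C2*erfi(sqrt(210)*b/14)


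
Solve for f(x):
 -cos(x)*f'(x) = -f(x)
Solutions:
 f(x) = C1*sqrt(sin(x) + 1)/sqrt(sin(x) - 1)


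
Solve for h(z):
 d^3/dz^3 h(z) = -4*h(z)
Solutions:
 h(z) = C3*exp(-2^(2/3)*z) + (C1*sin(2^(2/3)*sqrt(3)*z/2) + C2*cos(2^(2/3)*sqrt(3)*z/2))*exp(2^(2/3)*z/2)


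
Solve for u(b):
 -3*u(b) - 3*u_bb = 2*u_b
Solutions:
 u(b) = (C1*sin(2*sqrt(2)*b/3) + C2*cos(2*sqrt(2)*b/3))*exp(-b/3)


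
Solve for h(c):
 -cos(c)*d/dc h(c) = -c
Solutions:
 h(c) = C1 + Integral(c/cos(c), c)


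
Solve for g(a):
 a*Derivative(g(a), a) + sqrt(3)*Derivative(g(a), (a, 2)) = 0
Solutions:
 g(a) = C1 + C2*erf(sqrt(2)*3^(3/4)*a/6)


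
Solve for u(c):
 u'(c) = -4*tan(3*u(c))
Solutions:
 u(c) = -asin(C1*exp(-12*c))/3 + pi/3
 u(c) = asin(C1*exp(-12*c))/3


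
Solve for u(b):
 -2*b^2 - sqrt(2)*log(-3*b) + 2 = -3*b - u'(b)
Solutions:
 u(b) = C1 + 2*b^3/3 - 3*b^2/2 + sqrt(2)*b*log(-b) + b*(-2 - sqrt(2) + sqrt(2)*log(3))


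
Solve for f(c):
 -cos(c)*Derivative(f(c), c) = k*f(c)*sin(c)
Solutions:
 f(c) = C1*exp(k*log(cos(c)))


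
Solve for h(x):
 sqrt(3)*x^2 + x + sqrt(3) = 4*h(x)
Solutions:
 h(x) = sqrt(3)*x^2/4 + x/4 + sqrt(3)/4


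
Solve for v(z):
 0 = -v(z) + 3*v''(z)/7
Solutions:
 v(z) = C1*exp(-sqrt(21)*z/3) + C2*exp(sqrt(21)*z/3)


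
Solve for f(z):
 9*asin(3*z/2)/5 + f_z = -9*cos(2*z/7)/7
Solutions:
 f(z) = C1 - 9*z*asin(3*z/2)/5 - 3*sqrt(4 - 9*z^2)/5 - 9*sin(2*z/7)/2


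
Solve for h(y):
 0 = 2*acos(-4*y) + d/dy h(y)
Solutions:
 h(y) = C1 - 2*y*acos(-4*y) - sqrt(1 - 16*y^2)/2


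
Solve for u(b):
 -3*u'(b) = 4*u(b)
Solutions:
 u(b) = C1*exp(-4*b/3)


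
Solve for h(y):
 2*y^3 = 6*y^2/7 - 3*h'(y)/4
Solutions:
 h(y) = C1 - 2*y^4/3 + 8*y^3/21


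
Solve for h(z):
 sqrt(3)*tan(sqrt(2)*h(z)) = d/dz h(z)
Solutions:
 h(z) = sqrt(2)*(pi - asin(C1*exp(sqrt(6)*z)))/2
 h(z) = sqrt(2)*asin(C1*exp(sqrt(6)*z))/2


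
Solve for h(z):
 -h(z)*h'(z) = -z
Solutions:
 h(z) = -sqrt(C1 + z^2)
 h(z) = sqrt(C1 + z^2)


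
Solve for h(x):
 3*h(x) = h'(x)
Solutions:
 h(x) = C1*exp(3*x)


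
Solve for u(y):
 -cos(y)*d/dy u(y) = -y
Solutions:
 u(y) = C1 + Integral(y/cos(y), y)


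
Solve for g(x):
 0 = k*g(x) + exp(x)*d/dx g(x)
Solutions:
 g(x) = C1*exp(k*exp(-x))


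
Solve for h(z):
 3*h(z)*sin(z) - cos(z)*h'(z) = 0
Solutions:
 h(z) = C1/cos(z)^3


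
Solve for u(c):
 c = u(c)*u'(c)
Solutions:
 u(c) = -sqrt(C1 + c^2)
 u(c) = sqrt(C1 + c^2)


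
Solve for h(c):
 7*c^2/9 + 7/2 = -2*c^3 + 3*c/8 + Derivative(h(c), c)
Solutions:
 h(c) = C1 + c^4/2 + 7*c^3/27 - 3*c^2/16 + 7*c/2


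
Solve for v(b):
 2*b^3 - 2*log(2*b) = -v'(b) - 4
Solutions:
 v(b) = C1 - b^4/2 + 2*b*log(b) - 6*b + b*log(4)


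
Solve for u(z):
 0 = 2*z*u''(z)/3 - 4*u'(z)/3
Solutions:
 u(z) = C1 + C2*z^3


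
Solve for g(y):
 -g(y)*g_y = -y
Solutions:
 g(y) = -sqrt(C1 + y^2)
 g(y) = sqrt(C1 + y^2)


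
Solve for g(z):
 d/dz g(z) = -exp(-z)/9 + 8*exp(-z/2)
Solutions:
 g(z) = C1 + exp(-z)/9 - 16*exp(-z/2)


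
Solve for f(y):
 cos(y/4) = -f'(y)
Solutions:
 f(y) = C1 - 4*sin(y/4)


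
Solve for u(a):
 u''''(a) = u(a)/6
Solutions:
 u(a) = C1*exp(-6^(3/4)*a/6) + C2*exp(6^(3/4)*a/6) + C3*sin(6^(3/4)*a/6) + C4*cos(6^(3/4)*a/6)


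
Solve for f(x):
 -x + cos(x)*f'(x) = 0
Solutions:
 f(x) = C1 + Integral(x/cos(x), x)


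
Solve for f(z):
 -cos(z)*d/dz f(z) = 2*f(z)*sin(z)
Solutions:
 f(z) = C1*cos(z)^2


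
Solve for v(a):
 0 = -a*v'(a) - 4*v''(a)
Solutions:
 v(a) = C1 + C2*erf(sqrt(2)*a/4)


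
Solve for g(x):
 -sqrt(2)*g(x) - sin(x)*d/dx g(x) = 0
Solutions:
 g(x) = C1*(cos(x) + 1)^(sqrt(2)/2)/(cos(x) - 1)^(sqrt(2)/2)


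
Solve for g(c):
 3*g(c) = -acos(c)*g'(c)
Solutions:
 g(c) = C1*exp(-3*Integral(1/acos(c), c))


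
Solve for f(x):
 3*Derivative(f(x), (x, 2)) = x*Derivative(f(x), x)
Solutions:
 f(x) = C1 + C2*erfi(sqrt(6)*x/6)


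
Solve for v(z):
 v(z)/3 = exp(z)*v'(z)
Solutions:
 v(z) = C1*exp(-exp(-z)/3)


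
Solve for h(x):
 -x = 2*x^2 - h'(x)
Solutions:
 h(x) = C1 + 2*x^3/3 + x^2/2


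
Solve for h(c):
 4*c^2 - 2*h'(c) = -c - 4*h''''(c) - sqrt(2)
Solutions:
 h(c) = C1 + C4*exp(2^(2/3)*c/2) + 2*c^3/3 + c^2/4 + sqrt(2)*c/2 + (C2*sin(2^(2/3)*sqrt(3)*c/4) + C3*cos(2^(2/3)*sqrt(3)*c/4))*exp(-2^(2/3)*c/4)


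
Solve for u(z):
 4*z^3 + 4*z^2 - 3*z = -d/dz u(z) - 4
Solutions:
 u(z) = C1 - z^4 - 4*z^3/3 + 3*z^2/2 - 4*z


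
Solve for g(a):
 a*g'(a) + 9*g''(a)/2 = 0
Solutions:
 g(a) = C1 + C2*erf(a/3)


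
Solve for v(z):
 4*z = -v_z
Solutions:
 v(z) = C1 - 2*z^2


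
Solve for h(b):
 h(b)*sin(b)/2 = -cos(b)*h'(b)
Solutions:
 h(b) = C1*sqrt(cos(b))


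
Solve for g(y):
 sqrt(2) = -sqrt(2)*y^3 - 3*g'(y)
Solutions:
 g(y) = C1 - sqrt(2)*y^4/12 - sqrt(2)*y/3


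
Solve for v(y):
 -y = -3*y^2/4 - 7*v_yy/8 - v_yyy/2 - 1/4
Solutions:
 v(y) = C1 + C2*y + C3*exp(-7*y/4) - y^4/14 + 52*y^3/147 - 257*y^2/343


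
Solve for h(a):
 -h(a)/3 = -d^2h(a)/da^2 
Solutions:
 h(a) = C1*exp(-sqrt(3)*a/3) + C2*exp(sqrt(3)*a/3)


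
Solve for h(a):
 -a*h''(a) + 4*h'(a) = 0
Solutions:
 h(a) = C1 + C2*a^5


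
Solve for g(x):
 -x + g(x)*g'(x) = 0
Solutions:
 g(x) = -sqrt(C1 + x^2)
 g(x) = sqrt(C1 + x^2)


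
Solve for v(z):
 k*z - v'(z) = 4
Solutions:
 v(z) = C1 + k*z^2/2 - 4*z


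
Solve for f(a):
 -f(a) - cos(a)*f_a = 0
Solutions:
 f(a) = C1*sqrt(sin(a) - 1)/sqrt(sin(a) + 1)


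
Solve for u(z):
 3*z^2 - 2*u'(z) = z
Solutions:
 u(z) = C1 + z^3/2 - z^2/4


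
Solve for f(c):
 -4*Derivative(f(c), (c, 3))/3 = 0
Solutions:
 f(c) = C1 + C2*c + C3*c^2


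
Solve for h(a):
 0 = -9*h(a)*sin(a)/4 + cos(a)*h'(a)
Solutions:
 h(a) = C1/cos(a)^(9/4)


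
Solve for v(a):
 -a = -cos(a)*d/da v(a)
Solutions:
 v(a) = C1 + Integral(a/cos(a), a)


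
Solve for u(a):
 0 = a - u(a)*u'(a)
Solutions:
 u(a) = -sqrt(C1 + a^2)
 u(a) = sqrt(C1 + a^2)


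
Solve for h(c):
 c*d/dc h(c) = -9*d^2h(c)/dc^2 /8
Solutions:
 h(c) = C1 + C2*erf(2*c/3)


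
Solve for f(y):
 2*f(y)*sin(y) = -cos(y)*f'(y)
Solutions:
 f(y) = C1*cos(y)^2


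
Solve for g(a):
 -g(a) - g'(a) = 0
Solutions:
 g(a) = C1*exp(-a)


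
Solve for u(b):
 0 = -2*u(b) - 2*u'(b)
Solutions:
 u(b) = C1*exp(-b)


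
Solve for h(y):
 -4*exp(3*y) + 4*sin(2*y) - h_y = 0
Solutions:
 h(y) = C1 - 4*exp(3*y)/3 - 2*cos(2*y)


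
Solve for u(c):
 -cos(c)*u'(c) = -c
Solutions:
 u(c) = C1 + Integral(c/cos(c), c)


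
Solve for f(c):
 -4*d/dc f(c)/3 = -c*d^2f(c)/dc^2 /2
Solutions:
 f(c) = C1 + C2*c^(11/3)


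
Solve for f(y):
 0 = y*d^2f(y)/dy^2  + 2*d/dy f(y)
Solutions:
 f(y) = C1 + C2/y


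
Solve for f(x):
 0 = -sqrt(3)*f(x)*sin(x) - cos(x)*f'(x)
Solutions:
 f(x) = C1*cos(x)^(sqrt(3))


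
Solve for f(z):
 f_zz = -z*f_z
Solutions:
 f(z) = C1 + C2*erf(sqrt(2)*z/2)


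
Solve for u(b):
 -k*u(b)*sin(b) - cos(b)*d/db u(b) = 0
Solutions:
 u(b) = C1*exp(k*log(cos(b)))


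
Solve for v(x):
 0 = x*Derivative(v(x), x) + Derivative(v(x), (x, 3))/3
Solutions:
 v(x) = C1 + Integral(C2*airyai(-3^(1/3)*x) + C3*airybi(-3^(1/3)*x), x)


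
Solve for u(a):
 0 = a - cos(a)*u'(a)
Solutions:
 u(a) = C1 + Integral(a/cos(a), a)


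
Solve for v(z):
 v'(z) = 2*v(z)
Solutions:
 v(z) = C1*exp(2*z)


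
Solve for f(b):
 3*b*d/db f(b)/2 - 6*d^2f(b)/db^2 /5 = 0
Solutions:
 f(b) = C1 + C2*erfi(sqrt(10)*b/4)


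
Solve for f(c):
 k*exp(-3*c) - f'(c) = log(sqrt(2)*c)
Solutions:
 f(c) = C1 - c*log(c) + c*(1 - log(2)/2) - k*exp(-3*c)/3


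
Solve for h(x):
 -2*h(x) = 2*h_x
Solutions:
 h(x) = C1*exp(-x)


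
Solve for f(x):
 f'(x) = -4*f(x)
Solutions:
 f(x) = C1*exp(-4*x)


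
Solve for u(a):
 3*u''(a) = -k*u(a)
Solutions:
 u(a) = C1*exp(-sqrt(3)*a*sqrt(-k)/3) + C2*exp(sqrt(3)*a*sqrt(-k)/3)


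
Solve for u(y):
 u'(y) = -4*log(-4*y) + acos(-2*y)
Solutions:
 u(y) = C1 - 4*y*log(-y) + y*acos(-2*y) - 8*y*log(2) + 4*y + sqrt(1 - 4*y^2)/2


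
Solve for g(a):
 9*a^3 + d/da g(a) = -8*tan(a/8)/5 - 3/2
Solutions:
 g(a) = C1 - 9*a^4/4 - 3*a/2 + 64*log(cos(a/8))/5


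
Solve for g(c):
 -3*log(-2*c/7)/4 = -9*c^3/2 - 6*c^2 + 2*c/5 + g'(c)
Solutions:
 g(c) = C1 + 9*c^4/8 + 2*c^3 - c^2/5 - 3*c*log(-c)/4 + 3*c*(-log(2) + 1 + log(7))/4


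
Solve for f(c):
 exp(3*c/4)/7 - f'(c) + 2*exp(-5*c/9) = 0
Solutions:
 f(c) = C1 + 4*exp(3*c/4)/21 - 18*exp(-5*c/9)/5


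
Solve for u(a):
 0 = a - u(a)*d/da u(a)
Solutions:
 u(a) = -sqrt(C1 + a^2)
 u(a) = sqrt(C1 + a^2)


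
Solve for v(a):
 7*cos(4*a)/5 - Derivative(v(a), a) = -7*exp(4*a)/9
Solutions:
 v(a) = C1 + 7*exp(4*a)/36 + 7*sin(4*a)/20


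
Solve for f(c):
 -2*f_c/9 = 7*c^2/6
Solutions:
 f(c) = C1 - 7*c^3/4


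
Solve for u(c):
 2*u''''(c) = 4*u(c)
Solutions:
 u(c) = C1*exp(-2^(1/4)*c) + C2*exp(2^(1/4)*c) + C3*sin(2^(1/4)*c) + C4*cos(2^(1/4)*c)


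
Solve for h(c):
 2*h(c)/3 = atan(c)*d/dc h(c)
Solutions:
 h(c) = C1*exp(2*Integral(1/atan(c), c)/3)


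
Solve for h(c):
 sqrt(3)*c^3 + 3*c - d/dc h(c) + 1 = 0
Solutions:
 h(c) = C1 + sqrt(3)*c^4/4 + 3*c^2/2 + c


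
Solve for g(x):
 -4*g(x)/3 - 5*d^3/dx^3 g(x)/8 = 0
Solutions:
 g(x) = C3*exp(-2*30^(2/3)*x/15) + (C1*sin(10^(2/3)*3^(1/6)*x/5) + C2*cos(10^(2/3)*3^(1/6)*x/5))*exp(30^(2/3)*x/15)


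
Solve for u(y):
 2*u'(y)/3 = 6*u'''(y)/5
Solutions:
 u(y) = C1 + C2*exp(-sqrt(5)*y/3) + C3*exp(sqrt(5)*y/3)


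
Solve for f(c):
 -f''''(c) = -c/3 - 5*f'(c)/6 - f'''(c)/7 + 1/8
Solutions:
 f(c) = C1 + C2*exp(c*(-2^(1/3)*(21*sqrt(540505) + 15439)^(1/3) - 2*2^(2/3)/(21*sqrt(540505) + 15439)^(1/3) + 4)/84)*sin(2^(1/3)*sqrt(3)*c*(-(21*sqrt(540505) + 15439)^(1/3) + 2*2^(1/3)/(21*sqrt(540505) + 15439)^(1/3))/84) + C3*exp(c*(-2^(1/3)*(21*sqrt(540505) + 15439)^(1/3) - 2*2^(2/3)/(21*sqrt(540505) + 15439)^(1/3) + 4)/84)*cos(2^(1/3)*sqrt(3)*c*(-(21*sqrt(540505) + 15439)^(1/3) + 2*2^(1/3)/(21*sqrt(540505) + 15439)^(1/3))/84) + C4*exp(c*(2*2^(2/3)/(21*sqrt(540505) + 15439)^(1/3) + 2 + 2^(1/3)*(21*sqrt(540505) + 15439)^(1/3))/42) - c^2/5 + 3*c/20


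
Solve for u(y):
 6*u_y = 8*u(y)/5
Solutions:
 u(y) = C1*exp(4*y/15)


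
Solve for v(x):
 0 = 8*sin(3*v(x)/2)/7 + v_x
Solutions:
 8*x/7 + log(cos(3*v(x)/2) - 1)/3 - log(cos(3*v(x)/2) + 1)/3 = C1


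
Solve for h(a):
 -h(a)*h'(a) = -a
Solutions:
 h(a) = -sqrt(C1 + a^2)
 h(a) = sqrt(C1 + a^2)


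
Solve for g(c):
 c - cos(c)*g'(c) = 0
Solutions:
 g(c) = C1 + Integral(c/cos(c), c)


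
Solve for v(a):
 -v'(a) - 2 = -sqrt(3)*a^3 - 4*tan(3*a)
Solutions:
 v(a) = C1 + sqrt(3)*a^4/4 - 2*a - 4*log(cos(3*a))/3


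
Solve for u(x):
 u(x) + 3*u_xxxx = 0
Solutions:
 u(x) = (C1*sin(sqrt(2)*3^(3/4)*x/6) + C2*cos(sqrt(2)*3^(3/4)*x/6))*exp(-sqrt(2)*3^(3/4)*x/6) + (C3*sin(sqrt(2)*3^(3/4)*x/6) + C4*cos(sqrt(2)*3^(3/4)*x/6))*exp(sqrt(2)*3^(3/4)*x/6)


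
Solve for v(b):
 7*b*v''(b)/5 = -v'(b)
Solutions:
 v(b) = C1 + C2*b^(2/7)


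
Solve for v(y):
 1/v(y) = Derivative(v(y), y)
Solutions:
 v(y) = -sqrt(C1 + 2*y)
 v(y) = sqrt(C1 + 2*y)


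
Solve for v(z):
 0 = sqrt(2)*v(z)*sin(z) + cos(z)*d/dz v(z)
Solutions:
 v(z) = C1*cos(z)^(sqrt(2))


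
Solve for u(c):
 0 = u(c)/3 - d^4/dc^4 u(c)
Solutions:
 u(c) = C1*exp(-3^(3/4)*c/3) + C2*exp(3^(3/4)*c/3) + C3*sin(3^(3/4)*c/3) + C4*cos(3^(3/4)*c/3)


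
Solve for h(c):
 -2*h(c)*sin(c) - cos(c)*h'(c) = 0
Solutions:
 h(c) = C1*cos(c)^2


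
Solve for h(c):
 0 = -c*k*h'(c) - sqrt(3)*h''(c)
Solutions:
 h(c) = Piecewise((-sqrt(2)*3^(1/4)*sqrt(pi)*C1*erf(sqrt(2)*3^(3/4)*c*sqrt(k)/6)/(2*sqrt(k)) - C2, (k > 0) | (k < 0)), (-C1*c - C2, True))


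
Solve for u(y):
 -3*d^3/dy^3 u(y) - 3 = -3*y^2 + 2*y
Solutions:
 u(y) = C1 + C2*y + C3*y^2 + y^5/60 - y^4/36 - y^3/6


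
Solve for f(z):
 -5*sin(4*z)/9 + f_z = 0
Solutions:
 f(z) = C1 - 5*cos(4*z)/36


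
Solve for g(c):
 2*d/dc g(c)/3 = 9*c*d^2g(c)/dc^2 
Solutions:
 g(c) = C1 + C2*c^(29/27)


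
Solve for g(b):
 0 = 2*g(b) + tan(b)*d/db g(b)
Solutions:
 g(b) = C1/sin(b)^2


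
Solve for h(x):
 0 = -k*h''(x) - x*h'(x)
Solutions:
 h(x) = C1 + C2*sqrt(k)*erf(sqrt(2)*x*sqrt(1/k)/2)


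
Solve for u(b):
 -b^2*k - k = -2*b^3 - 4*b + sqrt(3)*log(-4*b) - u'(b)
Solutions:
 u(b) = C1 - b^4/2 + b^3*k/3 - 2*b^2 + b*(k - sqrt(3) + 2*sqrt(3)*log(2)) + sqrt(3)*b*log(-b)


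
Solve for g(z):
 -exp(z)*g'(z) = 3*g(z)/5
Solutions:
 g(z) = C1*exp(3*exp(-z)/5)


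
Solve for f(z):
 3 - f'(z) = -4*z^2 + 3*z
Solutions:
 f(z) = C1 + 4*z^3/3 - 3*z^2/2 + 3*z


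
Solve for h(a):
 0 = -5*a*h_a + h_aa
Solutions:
 h(a) = C1 + C2*erfi(sqrt(10)*a/2)


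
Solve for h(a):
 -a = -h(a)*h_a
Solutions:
 h(a) = -sqrt(C1 + a^2)
 h(a) = sqrt(C1 + a^2)


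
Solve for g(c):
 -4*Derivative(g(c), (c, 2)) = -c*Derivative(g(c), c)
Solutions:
 g(c) = C1 + C2*erfi(sqrt(2)*c/4)


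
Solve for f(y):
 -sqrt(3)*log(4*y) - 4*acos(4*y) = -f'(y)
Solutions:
 f(y) = C1 + sqrt(3)*y*(log(y) - 1) + 4*y*acos(4*y) + 2*sqrt(3)*y*log(2) - sqrt(1 - 16*y^2)


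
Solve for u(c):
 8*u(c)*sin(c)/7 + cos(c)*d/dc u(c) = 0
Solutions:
 u(c) = C1*cos(c)^(8/7)


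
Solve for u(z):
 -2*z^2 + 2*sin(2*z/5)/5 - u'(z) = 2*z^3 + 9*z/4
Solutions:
 u(z) = C1 - z^4/2 - 2*z^3/3 - 9*z^2/8 - cos(2*z/5)


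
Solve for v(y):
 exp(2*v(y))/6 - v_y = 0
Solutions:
 v(y) = log(-sqrt(-1/(C1 + y))) + log(3)/2
 v(y) = log(-1/(C1 + y))/2 + log(3)/2


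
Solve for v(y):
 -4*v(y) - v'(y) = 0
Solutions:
 v(y) = C1*exp(-4*y)


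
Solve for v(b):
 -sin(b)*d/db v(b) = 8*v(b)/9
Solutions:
 v(b) = C1*(cos(b) + 1)^(4/9)/(cos(b) - 1)^(4/9)


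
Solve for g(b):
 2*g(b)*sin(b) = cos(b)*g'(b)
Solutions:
 g(b) = C1/cos(b)^2


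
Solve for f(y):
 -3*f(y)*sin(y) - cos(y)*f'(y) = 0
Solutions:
 f(y) = C1*cos(y)^3


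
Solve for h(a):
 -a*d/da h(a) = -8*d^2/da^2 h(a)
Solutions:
 h(a) = C1 + C2*erfi(a/4)


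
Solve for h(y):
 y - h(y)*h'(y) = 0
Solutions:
 h(y) = -sqrt(C1 + y^2)
 h(y) = sqrt(C1 + y^2)


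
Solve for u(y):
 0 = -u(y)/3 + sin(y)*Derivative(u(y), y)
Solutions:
 u(y) = C1*(cos(y) - 1)^(1/6)/(cos(y) + 1)^(1/6)


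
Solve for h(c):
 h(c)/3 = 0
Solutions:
 h(c) = 0


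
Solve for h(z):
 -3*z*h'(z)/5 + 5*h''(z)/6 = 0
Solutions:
 h(z) = C1 + C2*erfi(3*z/5)


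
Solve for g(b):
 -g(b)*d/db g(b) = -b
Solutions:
 g(b) = -sqrt(C1 + b^2)
 g(b) = sqrt(C1 + b^2)


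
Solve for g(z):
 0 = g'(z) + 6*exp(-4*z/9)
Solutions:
 g(z) = C1 + 27*exp(-4*z/9)/2


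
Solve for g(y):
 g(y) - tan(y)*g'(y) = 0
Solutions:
 g(y) = C1*sin(y)


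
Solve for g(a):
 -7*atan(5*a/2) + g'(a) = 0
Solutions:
 g(a) = C1 + 7*a*atan(5*a/2) - 7*log(25*a^2 + 4)/5


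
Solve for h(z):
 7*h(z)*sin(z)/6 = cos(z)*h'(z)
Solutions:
 h(z) = C1/cos(z)^(7/6)


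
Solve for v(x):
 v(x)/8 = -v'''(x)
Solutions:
 v(x) = C3*exp(-x/2) + (C1*sin(sqrt(3)*x/4) + C2*cos(sqrt(3)*x/4))*exp(x/4)


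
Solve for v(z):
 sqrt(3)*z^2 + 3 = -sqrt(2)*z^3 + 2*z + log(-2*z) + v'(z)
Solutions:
 v(z) = C1 + sqrt(2)*z^4/4 + sqrt(3)*z^3/3 - z^2 - z*log(-z) + z*(4 - log(2))


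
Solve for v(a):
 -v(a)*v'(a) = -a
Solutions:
 v(a) = -sqrt(C1 + a^2)
 v(a) = sqrt(C1 + a^2)


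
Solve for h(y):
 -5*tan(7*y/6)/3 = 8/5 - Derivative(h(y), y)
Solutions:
 h(y) = C1 + 8*y/5 - 10*log(cos(7*y/6))/7


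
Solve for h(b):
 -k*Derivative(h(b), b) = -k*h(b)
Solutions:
 h(b) = C1*exp(b)


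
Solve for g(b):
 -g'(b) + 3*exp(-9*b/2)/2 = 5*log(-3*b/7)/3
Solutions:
 g(b) = C1 - 5*b*log(-b)/3 + 5*b*(-log(3) + 1 + log(7))/3 - exp(-9*b/2)/3


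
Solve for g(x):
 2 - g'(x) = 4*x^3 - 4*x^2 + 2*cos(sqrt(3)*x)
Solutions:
 g(x) = C1 - x^4 + 4*x^3/3 + 2*x - 2*sqrt(3)*sin(sqrt(3)*x)/3


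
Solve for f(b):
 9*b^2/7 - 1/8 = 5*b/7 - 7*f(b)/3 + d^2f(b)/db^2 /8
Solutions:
 f(b) = C1*exp(-2*sqrt(42)*b/3) + C2*exp(2*sqrt(42)*b/3) - 27*b^2/49 + 15*b/49 - 15/2744


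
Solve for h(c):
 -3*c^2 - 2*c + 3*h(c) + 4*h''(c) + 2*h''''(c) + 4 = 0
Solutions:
 h(c) = c^2 + 2*c/3 + (C1*sin(2^(3/4)*3^(1/4)*c*cos(atan(sqrt(2)/2)/2)/2) + C2*cos(2^(3/4)*3^(1/4)*c*cos(atan(sqrt(2)/2)/2)/2))*exp(-2^(3/4)*3^(1/4)*c*sin(atan(sqrt(2)/2)/2)/2) + (C3*sin(2^(3/4)*3^(1/4)*c*cos(atan(sqrt(2)/2)/2)/2) + C4*cos(2^(3/4)*3^(1/4)*c*cos(atan(sqrt(2)/2)/2)/2))*exp(2^(3/4)*3^(1/4)*c*sin(atan(sqrt(2)/2)/2)/2) - 4


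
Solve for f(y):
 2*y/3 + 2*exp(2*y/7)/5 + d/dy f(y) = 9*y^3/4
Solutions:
 f(y) = C1 + 9*y^4/16 - y^2/3 - 7*exp(2*y/7)/5


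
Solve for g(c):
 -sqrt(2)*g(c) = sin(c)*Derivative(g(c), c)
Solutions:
 g(c) = C1*(cos(c) + 1)^(sqrt(2)/2)/(cos(c) - 1)^(sqrt(2)/2)


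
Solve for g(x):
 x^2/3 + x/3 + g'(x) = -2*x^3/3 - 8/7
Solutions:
 g(x) = C1 - x^4/6 - x^3/9 - x^2/6 - 8*x/7


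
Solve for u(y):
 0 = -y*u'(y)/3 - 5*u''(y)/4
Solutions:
 u(y) = C1 + C2*erf(sqrt(30)*y/15)


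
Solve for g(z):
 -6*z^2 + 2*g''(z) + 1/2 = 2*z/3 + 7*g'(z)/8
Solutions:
 g(z) = C1 + C2*exp(7*z/16) - 16*z^3/7 - 2360*z^2/147 - 74932*z/1029


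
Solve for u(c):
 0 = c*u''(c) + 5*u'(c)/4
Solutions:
 u(c) = C1 + C2/c^(1/4)


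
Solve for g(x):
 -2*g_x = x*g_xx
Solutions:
 g(x) = C1 + C2/x


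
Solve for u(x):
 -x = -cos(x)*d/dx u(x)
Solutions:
 u(x) = C1 + Integral(x/cos(x), x)


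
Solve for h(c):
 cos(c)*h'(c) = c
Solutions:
 h(c) = C1 + Integral(c/cos(c), c)


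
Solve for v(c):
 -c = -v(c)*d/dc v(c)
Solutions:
 v(c) = -sqrt(C1 + c^2)
 v(c) = sqrt(C1 + c^2)


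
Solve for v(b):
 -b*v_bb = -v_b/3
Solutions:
 v(b) = C1 + C2*b^(4/3)


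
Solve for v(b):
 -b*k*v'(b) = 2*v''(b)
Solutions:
 v(b) = Piecewise((-sqrt(pi)*C1*erf(b*sqrt(k)/2)/sqrt(k) - C2, (k > 0) | (k < 0)), (-C1*b - C2, True))


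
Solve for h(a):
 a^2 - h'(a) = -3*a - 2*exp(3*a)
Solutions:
 h(a) = C1 + a^3/3 + 3*a^2/2 + 2*exp(3*a)/3


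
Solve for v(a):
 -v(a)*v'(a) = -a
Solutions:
 v(a) = -sqrt(C1 + a^2)
 v(a) = sqrt(C1 + a^2)


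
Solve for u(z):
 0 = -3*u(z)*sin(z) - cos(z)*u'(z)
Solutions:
 u(z) = C1*cos(z)^3


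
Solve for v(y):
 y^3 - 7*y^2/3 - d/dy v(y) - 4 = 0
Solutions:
 v(y) = C1 + y^4/4 - 7*y^3/9 - 4*y


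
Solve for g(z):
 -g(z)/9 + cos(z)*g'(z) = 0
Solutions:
 g(z) = C1*(sin(z) + 1)^(1/18)/(sin(z) - 1)^(1/18)


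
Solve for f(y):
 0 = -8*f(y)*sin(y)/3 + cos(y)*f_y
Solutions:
 f(y) = C1/cos(y)^(8/3)


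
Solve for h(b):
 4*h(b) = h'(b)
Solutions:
 h(b) = C1*exp(4*b)


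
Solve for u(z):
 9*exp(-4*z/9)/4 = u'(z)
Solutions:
 u(z) = C1 - 81*exp(-4*z/9)/16


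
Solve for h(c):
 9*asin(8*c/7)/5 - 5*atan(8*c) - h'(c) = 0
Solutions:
 h(c) = C1 + 9*c*asin(8*c/7)/5 - 5*c*atan(8*c) + 9*sqrt(49 - 64*c^2)/40 + 5*log(64*c^2 + 1)/16


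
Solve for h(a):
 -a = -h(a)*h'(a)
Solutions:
 h(a) = -sqrt(C1 + a^2)
 h(a) = sqrt(C1 + a^2)


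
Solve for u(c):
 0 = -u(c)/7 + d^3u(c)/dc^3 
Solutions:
 u(c) = C3*exp(7^(2/3)*c/7) + (C1*sin(sqrt(3)*7^(2/3)*c/14) + C2*cos(sqrt(3)*7^(2/3)*c/14))*exp(-7^(2/3)*c/14)


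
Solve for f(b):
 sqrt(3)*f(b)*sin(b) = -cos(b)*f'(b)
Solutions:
 f(b) = C1*cos(b)^(sqrt(3))


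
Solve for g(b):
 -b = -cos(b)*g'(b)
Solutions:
 g(b) = C1 + Integral(b/cos(b), b)


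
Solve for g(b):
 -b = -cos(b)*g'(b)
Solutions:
 g(b) = C1 + Integral(b/cos(b), b)


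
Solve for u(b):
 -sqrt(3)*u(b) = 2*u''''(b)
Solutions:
 u(b) = (C1*sin(2^(1/4)*3^(1/8)*b/2) + C2*cos(2^(1/4)*3^(1/8)*b/2))*exp(-2^(1/4)*3^(1/8)*b/2) + (C3*sin(2^(1/4)*3^(1/8)*b/2) + C4*cos(2^(1/4)*3^(1/8)*b/2))*exp(2^(1/4)*3^(1/8)*b/2)


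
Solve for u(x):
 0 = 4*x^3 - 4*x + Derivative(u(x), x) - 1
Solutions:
 u(x) = C1 - x^4 + 2*x^2 + x


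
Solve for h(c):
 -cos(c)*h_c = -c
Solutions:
 h(c) = C1 + Integral(c/cos(c), c)


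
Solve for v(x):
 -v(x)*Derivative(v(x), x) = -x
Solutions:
 v(x) = -sqrt(C1 + x^2)
 v(x) = sqrt(C1 + x^2)


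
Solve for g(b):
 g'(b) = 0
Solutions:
 g(b) = C1


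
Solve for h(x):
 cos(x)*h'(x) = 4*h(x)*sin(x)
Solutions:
 h(x) = C1/cos(x)^4


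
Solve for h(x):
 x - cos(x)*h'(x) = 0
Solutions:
 h(x) = C1 + Integral(x/cos(x), x)


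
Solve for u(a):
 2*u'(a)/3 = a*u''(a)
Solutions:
 u(a) = C1 + C2*a^(5/3)


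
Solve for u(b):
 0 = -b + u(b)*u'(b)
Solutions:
 u(b) = -sqrt(C1 + b^2)
 u(b) = sqrt(C1 + b^2)


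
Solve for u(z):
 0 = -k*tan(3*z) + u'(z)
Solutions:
 u(z) = C1 - k*log(cos(3*z))/3


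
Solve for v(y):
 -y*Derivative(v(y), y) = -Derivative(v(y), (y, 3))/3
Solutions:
 v(y) = C1 + Integral(C2*airyai(3^(1/3)*y) + C3*airybi(3^(1/3)*y), y)


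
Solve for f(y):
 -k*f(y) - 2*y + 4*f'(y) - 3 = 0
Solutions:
 f(y) = C1*exp(k*y/4) - 2*y/k - 3/k - 8/k^2


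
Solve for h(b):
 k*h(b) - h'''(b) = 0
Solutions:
 h(b) = C1*exp(b*k^(1/3)) + C2*exp(b*k^(1/3)*(-1 + sqrt(3)*I)/2) + C3*exp(-b*k^(1/3)*(1 + sqrt(3)*I)/2)


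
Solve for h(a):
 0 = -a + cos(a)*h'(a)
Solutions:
 h(a) = C1 + Integral(a/cos(a), a)


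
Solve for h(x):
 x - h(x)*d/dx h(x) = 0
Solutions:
 h(x) = -sqrt(C1 + x^2)
 h(x) = sqrt(C1 + x^2)


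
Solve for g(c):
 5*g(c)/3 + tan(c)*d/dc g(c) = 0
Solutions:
 g(c) = C1/sin(c)^(5/3)


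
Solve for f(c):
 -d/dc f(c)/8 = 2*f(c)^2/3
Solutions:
 f(c) = 3/(C1 + 16*c)


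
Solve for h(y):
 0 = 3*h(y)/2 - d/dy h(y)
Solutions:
 h(y) = C1*exp(3*y/2)


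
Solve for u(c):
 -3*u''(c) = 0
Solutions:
 u(c) = C1 + C2*c


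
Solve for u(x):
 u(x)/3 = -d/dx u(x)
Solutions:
 u(x) = C1*exp(-x/3)


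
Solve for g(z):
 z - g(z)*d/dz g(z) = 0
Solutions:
 g(z) = -sqrt(C1 + z^2)
 g(z) = sqrt(C1 + z^2)


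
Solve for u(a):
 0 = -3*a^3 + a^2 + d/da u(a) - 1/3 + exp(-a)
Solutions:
 u(a) = C1 + 3*a^4/4 - a^3/3 + a/3 + exp(-a)


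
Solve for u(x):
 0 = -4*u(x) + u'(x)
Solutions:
 u(x) = C1*exp(4*x)


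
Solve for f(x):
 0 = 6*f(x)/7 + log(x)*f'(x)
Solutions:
 f(x) = C1*exp(-6*li(x)/7)


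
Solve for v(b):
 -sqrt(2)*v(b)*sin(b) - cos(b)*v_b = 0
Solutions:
 v(b) = C1*cos(b)^(sqrt(2))


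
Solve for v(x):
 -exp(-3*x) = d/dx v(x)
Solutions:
 v(x) = C1 + exp(-3*x)/3


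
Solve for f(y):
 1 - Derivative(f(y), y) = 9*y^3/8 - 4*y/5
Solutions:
 f(y) = C1 - 9*y^4/32 + 2*y^2/5 + y


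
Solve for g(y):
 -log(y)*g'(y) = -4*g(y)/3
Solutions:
 g(y) = C1*exp(4*li(y)/3)


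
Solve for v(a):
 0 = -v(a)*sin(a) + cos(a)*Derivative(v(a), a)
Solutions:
 v(a) = C1/cos(a)


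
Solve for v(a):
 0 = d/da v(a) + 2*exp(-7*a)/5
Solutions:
 v(a) = C1 + 2*exp(-7*a)/35


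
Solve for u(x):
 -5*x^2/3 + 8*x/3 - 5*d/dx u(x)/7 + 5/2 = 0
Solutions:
 u(x) = C1 - 7*x^3/9 + 28*x^2/15 + 7*x/2


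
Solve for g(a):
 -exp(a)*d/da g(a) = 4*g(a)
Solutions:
 g(a) = C1*exp(4*exp(-a))


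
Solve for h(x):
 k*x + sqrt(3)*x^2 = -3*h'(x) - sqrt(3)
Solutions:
 h(x) = C1 - k*x^2/6 - sqrt(3)*x^3/9 - sqrt(3)*x/3


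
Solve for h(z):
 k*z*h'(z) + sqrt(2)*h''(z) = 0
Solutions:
 h(z) = Piecewise((-2^(3/4)*sqrt(pi)*C1*erf(2^(1/4)*sqrt(k)*z/2)/(2*sqrt(k)) - C2, (k > 0) | (k < 0)), (-C1*z - C2, True))


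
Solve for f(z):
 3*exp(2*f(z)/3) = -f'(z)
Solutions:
 f(z) = 3*log(-sqrt(-1/(C1 - 3*z))) - 3*log(2) + 3*log(6)/2
 f(z) = 3*log(-1/(C1 - 3*z))/2 - 3*log(2) + 3*log(6)/2


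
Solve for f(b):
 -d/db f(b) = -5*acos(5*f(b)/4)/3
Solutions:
 Integral(1/acos(5*_y/4), (_y, f(b))) = C1 + 5*b/3


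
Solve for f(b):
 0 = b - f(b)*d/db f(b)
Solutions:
 f(b) = -sqrt(C1 + b^2)
 f(b) = sqrt(C1 + b^2)


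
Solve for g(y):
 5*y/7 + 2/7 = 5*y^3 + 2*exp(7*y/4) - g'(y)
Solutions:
 g(y) = C1 + 5*y^4/4 - 5*y^2/14 - 2*y/7 + 8*exp(7*y/4)/7


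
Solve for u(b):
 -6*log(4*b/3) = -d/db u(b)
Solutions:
 u(b) = C1 + 6*b*log(b) - 6*b + b*log(4096/729)


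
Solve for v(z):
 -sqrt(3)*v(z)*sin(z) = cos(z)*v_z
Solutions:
 v(z) = C1*cos(z)^(sqrt(3))


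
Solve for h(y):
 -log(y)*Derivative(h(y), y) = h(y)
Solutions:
 h(y) = C1*exp(-li(y))


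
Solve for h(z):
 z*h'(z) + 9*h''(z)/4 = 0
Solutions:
 h(z) = C1 + C2*erf(sqrt(2)*z/3)


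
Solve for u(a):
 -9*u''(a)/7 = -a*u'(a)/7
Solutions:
 u(a) = C1 + C2*erfi(sqrt(2)*a/6)


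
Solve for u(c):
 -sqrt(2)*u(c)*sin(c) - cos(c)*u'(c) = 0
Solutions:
 u(c) = C1*cos(c)^(sqrt(2))


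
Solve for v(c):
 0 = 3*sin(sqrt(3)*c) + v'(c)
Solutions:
 v(c) = C1 + sqrt(3)*cos(sqrt(3)*c)


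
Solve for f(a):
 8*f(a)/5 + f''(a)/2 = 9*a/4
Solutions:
 f(a) = C1*sin(4*sqrt(5)*a/5) + C2*cos(4*sqrt(5)*a/5) + 45*a/32


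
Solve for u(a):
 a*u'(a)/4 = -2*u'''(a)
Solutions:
 u(a) = C1 + Integral(C2*airyai(-a/2) + C3*airybi(-a/2), a)


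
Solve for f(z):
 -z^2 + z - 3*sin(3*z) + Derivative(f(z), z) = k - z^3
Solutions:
 f(z) = C1 + k*z - z^4/4 + z^3/3 - z^2/2 - cos(3*z)


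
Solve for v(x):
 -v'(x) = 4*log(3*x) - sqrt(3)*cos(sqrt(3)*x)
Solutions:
 v(x) = C1 - 4*x*log(x) - 4*x*log(3) + 4*x + sin(sqrt(3)*x)


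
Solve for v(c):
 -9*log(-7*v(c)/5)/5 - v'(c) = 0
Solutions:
 5*Integral(1/(log(-_y) - log(5) + log(7)), (_y, v(c)))/9 = C1 - c


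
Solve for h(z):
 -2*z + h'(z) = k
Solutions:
 h(z) = C1 + k*z + z^2


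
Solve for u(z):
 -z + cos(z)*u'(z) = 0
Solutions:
 u(z) = C1 + Integral(z/cos(z), z)


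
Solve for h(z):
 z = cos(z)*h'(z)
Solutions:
 h(z) = C1 + Integral(z/cos(z), z)


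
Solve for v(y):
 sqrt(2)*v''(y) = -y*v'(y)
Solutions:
 v(y) = C1 + C2*erf(2^(1/4)*y/2)


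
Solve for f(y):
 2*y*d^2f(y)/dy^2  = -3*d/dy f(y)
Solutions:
 f(y) = C1 + C2/sqrt(y)


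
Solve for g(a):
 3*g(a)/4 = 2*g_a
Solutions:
 g(a) = C1*exp(3*a/8)


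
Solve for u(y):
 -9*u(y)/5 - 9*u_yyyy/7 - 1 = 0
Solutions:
 u(y) = (C1*sin(sqrt(2)*5^(3/4)*7^(1/4)*y/10) + C2*cos(sqrt(2)*5^(3/4)*7^(1/4)*y/10))*exp(-sqrt(2)*5^(3/4)*7^(1/4)*y/10) + (C3*sin(sqrt(2)*5^(3/4)*7^(1/4)*y/10) + C4*cos(sqrt(2)*5^(3/4)*7^(1/4)*y/10))*exp(sqrt(2)*5^(3/4)*7^(1/4)*y/10) - 5/9


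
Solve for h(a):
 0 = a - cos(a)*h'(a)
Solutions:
 h(a) = C1 + Integral(a/cos(a), a)


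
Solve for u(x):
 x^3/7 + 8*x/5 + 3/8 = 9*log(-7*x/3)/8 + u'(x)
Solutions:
 u(x) = C1 + x^4/28 + 4*x^2/5 - 9*x*log(-x)/8 + 3*x*(-3*log(7) + 3*log(3) + 4)/8


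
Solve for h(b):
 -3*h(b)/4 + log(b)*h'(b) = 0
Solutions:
 h(b) = C1*exp(3*li(b)/4)


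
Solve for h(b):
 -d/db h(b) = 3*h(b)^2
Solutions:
 h(b) = 1/(C1 + 3*b)


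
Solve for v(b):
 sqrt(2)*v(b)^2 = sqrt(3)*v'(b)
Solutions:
 v(b) = -3/(C1 + sqrt(6)*b)


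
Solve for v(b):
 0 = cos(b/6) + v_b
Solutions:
 v(b) = C1 - 6*sin(b/6)


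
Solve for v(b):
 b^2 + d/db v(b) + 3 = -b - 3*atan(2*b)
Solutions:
 v(b) = C1 - b^3/3 - b^2/2 - 3*b*atan(2*b) - 3*b + 3*log(4*b^2 + 1)/4


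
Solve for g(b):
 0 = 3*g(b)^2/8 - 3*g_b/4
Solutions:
 g(b) = -2/(C1 + b)


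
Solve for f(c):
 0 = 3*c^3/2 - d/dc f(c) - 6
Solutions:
 f(c) = C1 + 3*c^4/8 - 6*c


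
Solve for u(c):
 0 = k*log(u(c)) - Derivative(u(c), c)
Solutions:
 li(u(c)) = C1 + c*k


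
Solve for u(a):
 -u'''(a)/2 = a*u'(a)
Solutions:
 u(a) = C1 + Integral(C2*airyai(-2^(1/3)*a) + C3*airybi(-2^(1/3)*a), a)


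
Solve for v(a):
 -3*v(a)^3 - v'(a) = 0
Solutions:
 v(a) = -sqrt(2)*sqrt(-1/(C1 - 3*a))/2
 v(a) = sqrt(2)*sqrt(-1/(C1 - 3*a))/2


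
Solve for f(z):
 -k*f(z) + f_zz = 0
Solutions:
 f(z) = C1*exp(-sqrt(k)*z) + C2*exp(sqrt(k)*z)


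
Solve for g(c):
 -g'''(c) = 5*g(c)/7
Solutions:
 g(c) = C3*exp(-5^(1/3)*7^(2/3)*c/7) + (C1*sin(sqrt(3)*5^(1/3)*7^(2/3)*c/14) + C2*cos(sqrt(3)*5^(1/3)*7^(2/3)*c/14))*exp(5^(1/3)*7^(2/3)*c/14)


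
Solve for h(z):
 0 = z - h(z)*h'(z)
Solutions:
 h(z) = -sqrt(C1 + z^2)
 h(z) = sqrt(C1 + z^2)


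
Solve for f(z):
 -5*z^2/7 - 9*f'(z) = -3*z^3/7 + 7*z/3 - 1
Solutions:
 f(z) = C1 + z^4/84 - 5*z^3/189 - 7*z^2/54 + z/9


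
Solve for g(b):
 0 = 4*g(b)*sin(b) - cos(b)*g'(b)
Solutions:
 g(b) = C1/cos(b)^4


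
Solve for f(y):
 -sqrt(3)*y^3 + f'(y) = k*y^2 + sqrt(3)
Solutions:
 f(y) = C1 + k*y^3/3 + sqrt(3)*y^4/4 + sqrt(3)*y


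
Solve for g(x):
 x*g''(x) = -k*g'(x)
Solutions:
 g(x) = C1 + x^(1 - re(k))*(C2*sin(log(x)*Abs(im(k))) + C3*cos(log(x)*im(k)))


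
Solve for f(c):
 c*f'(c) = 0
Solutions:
 f(c) = C1


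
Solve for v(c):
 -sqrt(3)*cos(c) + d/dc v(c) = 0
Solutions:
 v(c) = C1 + sqrt(3)*sin(c)


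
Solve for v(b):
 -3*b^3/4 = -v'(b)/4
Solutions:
 v(b) = C1 + 3*b^4/4


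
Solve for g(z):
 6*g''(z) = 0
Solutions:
 g(z) = C1 + C2*z


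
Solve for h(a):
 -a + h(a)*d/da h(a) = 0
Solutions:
 h(a) = -sqrt(C1 + a^2)
 h(a) = sqrt(C1 + a^2)


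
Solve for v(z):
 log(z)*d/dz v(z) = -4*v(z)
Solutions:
 v(z) = C1*exp(-4*li(z))


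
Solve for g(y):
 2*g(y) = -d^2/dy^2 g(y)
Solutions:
 g(y) = C1*sin(sqrt(2)*y) + C2*cos(sqrt(2)*y)


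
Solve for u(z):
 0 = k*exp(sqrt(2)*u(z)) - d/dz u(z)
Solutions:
 u(z) = sqrt(2)*(2*log(-1/(C1 + k*z)) - log(2))/4


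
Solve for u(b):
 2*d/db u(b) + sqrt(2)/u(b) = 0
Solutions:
 u(b) = -sqrt(C1 - sqrt(2)*b)
 u(b) = sqrt(C1 - sqrt(2)*b)


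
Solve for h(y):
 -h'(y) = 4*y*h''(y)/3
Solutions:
 h(y) = C1 + C2*y^(1/4)


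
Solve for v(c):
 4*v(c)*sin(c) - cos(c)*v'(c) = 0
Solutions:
 v(c) = C1/cos(c)^4


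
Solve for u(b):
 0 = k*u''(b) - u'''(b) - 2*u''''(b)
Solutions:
 u(b) = C1 + C2*b + C3*exp(b*(sqrt(8*k + 1) - 1)/4) + C4*exp(-b*(sqrt(8*k + 1) + 1)/4)


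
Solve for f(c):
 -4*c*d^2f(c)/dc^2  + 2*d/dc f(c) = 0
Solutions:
 f(c) = C1 + C2*c^(3/2)


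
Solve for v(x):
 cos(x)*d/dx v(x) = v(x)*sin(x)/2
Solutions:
 v(x) = C1/sqrt(cos(x))


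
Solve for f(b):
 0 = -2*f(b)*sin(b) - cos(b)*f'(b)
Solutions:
 f(b) = C1*cos(b)^2


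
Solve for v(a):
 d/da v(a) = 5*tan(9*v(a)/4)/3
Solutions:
 v(a) = -4*asin(C1*exp(15*a/4))/9 + 4*pi/9
 v(a) = 4*asin(C1*exp(15*a/4))/9


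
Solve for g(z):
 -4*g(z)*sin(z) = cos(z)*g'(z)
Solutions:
 g(z) = C1*cos(z)^4


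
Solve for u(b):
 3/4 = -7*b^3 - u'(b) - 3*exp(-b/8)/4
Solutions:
 u(b) = C1 - 7*b^4/4 - 3*b/4 + 6*exp(-b/8)


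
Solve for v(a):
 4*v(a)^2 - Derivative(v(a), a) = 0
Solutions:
 v(a) = -1/(C1 + 4*a)


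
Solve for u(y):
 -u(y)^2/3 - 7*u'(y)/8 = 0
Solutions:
 u(y) = 21/(C1 + 8*y)


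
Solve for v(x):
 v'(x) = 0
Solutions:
 v(x) = C1


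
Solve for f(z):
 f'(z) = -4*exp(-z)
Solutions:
 f(z) = C1 + 4*exp(-z)


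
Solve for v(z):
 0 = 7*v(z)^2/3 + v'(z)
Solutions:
 v(z) = 3/(C1 + 7*z)


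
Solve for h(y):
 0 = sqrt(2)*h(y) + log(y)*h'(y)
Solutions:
 h(y) = C1*exp(-sqrt(2)*li(y))


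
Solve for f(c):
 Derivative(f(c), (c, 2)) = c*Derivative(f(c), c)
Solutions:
 f(c) = C1 + C2*erfi(sqrt(2)*c/2)


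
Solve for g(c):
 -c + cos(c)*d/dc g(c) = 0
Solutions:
 g(c) = C1 + Integral(c/cos(c), c)


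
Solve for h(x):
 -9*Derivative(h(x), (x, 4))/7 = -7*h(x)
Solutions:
 h(x) = C1*exp(-sqrt(21)*x/3) + C2*exp(sqrt(21)*x/3) + C3*sin(sqrt(21)*x/3) + C4*cos(sqrt(21)*x/3)


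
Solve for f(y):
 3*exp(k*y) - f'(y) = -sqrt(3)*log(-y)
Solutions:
 f(y) = C1 + sqrt(3)*y*log(-y) - sqrt(3)*y + Piecewise((3*exp(k*y)/k, Ne(k, 0)), (3*y, True))


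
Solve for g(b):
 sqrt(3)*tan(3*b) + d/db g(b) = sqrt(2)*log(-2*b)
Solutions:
 g(b) = C1 + sqrt(2)*b*(log(-b) - 1) + sqrt(2)*b*log(2) + sqrt(3)*log(cos(3*b))/3


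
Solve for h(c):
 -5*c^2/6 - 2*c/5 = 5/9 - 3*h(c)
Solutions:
 h(c) = 5*c^2/18 + 2*c/15 + 5/27


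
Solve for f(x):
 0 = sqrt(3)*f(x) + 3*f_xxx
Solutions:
 f(x) = C3*exp(-3^(5/6)*x/3) + (C1*sin(3^(1/3)*x/2) + C2*cos(3^(1/3)*x/2))*exp(3^(5/6)*x/6)


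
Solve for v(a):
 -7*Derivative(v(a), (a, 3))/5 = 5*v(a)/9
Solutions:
 v(a) = C3*exp(a*(-147^(1/3)*5^(2/3) + 3*3^(1/3)*35^(2/3))/84)*sin(3^(5/6)*35^(2/3)*a/42) + C4*exp(a*(-147^(1/3)*5^(2/3) + 3*3^(1/3)*35^(2/3))/84)*cos(3^(5/6)*35^(2/3)*a/42) + C5*exp(-a*(147^(1/3)*5^(2/3) + 3*3^(1/3)*35^(2/3))/84) + (C1*sin(3^(5/6)*35^(2/3)*a/42) + C2*cos(3^(5/6)*35^(2/3)*a/42))*exp(147^(1/3)*5^(2/3)*a/42)


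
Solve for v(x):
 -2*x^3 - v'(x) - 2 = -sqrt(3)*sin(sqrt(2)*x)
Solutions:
 v(x) = C1 - x^4/2 - 2*x - sqrt(6)*cos(sqrt(2)*x)/2


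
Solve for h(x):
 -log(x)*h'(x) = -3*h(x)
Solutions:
 h(x) = C1*exp(3*li(x))


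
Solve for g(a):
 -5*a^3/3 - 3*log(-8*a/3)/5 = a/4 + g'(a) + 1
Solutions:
 g(a) = C1 - 5*a^4/12 - a^2/8 - 3*a*log(-a)/5 + a*(-9*log(2) - 2 + 3*log(3))/5


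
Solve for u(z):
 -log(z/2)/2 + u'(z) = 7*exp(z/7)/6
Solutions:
 u(z) = C1 + z*log(z)/2 + z*(-1 - log(2))/2 + 49*exp(z/7)/6


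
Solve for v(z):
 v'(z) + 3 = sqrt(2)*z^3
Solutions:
 v(z) = C1 + sqrt(2)*z^4/4 - 3*z


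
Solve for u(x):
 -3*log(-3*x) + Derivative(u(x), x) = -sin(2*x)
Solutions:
 u(x) = C1 + 3*x*log(-x) - 3*x + 3*x*log(3) + cos(2*x)/2


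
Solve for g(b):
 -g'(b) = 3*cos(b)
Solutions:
 g(b) = C1 - 3*sin(b)


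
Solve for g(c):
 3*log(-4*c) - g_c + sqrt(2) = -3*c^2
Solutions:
 g(c) = C1 + c^3 + 3*c*log(-c) + c*(-3 + sqrt(2) + 6*log(2))


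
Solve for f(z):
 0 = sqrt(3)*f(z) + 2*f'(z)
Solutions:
 f(z) = C1*exp(-sqrt(3)*z/2)


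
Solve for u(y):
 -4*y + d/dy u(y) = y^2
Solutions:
 u(y) = C1 + y^3/3 + 2*y^2


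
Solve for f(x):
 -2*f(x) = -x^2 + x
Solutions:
 f(x) = x*(x - 1)/2


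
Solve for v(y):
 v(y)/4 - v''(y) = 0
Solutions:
 v(y) = C1*exp(-y/2) + C2*exp(y/2)


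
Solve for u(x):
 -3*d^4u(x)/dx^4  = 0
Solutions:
 u(x) = C1 + C2*x + C3*x^2 + C4*x^3


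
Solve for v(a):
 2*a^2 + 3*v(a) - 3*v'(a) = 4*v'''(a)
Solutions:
 v(a) = C1*exp(a*(-(3 + sqrt(10))^(1/3) + (3 + sqrt(10))^(-1/3))/4)*sin(sqrt(3)*a*((3 + sqrt(10))^(-1/3) + (3 + sqrt(10))^(1/3))/4) + C2*exp(a*(-(3 + sqrt(10))^(1/3) + (3 + sqrt(10))^(-1/3))/4)*cos(sqrt(3)*a*((3 + sqrt(10))^(-1/3) + (3 + sqrt(10))^(1/3))/4) + C3*exp(-a*(-(3 + sqrt(10))^(1/3) + (3 + sqrt(10))^(-1/3))/2) - 2*a^2/3 - 4*a/3 - 4/3


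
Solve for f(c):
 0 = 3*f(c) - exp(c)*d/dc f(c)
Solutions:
 f(c) = C1*exp(-3*exp(-c))


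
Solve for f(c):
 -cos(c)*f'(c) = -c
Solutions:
 f(c) = C1 + Integral(c/cos(c), c)


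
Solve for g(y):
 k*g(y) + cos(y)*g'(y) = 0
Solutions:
 g(y) = C1*exp(k*(log(sin(y) - 1) - log(sin(y) + 1))/2)


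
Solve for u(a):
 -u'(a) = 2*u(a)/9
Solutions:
 u(a) = C1*exp(-2*a/9)


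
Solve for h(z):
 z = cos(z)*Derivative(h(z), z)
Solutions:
 h(z) = C1 + Integral(z/cos(z), z)


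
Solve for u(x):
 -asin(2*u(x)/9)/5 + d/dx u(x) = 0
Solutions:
 Integral(1/asin(2*_y/9), (_y, u(x))) = C1 + x/5


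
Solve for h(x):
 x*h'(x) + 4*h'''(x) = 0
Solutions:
 h(x) = C1 + Integral(C2*airyai(-2^(1/3)*x/2) + C3*airybi(-2^(1/3)*x/2), x)


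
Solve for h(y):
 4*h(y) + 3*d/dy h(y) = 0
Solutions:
 h(y) = C1*exp(-4*y/3)


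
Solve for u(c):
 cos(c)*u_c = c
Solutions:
 u(c) = C1 + Integral(c/cos(c), c)


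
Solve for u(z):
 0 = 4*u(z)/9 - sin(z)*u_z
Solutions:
 u(z) = C1*(cos(z) - 1)^(2/9)/(cos(z) + 1)^(2/9)


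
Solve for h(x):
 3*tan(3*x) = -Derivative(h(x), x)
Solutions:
 h(x) = C1 + log(cos(3*x))


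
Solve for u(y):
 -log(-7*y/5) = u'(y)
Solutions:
 u(y) = C1 - y*log(-y) + y*(-log(7) + 1 + log(5))


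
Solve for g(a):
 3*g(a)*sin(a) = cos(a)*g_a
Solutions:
 g(a) = C1/cos(a)^3


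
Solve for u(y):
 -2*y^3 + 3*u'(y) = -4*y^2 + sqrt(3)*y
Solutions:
 u(y) = C1 + y^4/6 - 4*y^3/9 + sqrt(3)*y^2/6


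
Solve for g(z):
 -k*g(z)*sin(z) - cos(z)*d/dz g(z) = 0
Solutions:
 g(z) = C1*exp(k*log(cos(z)))


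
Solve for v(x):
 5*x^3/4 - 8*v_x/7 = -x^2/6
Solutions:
 v(x) = C1 + 35*x^4/128 + 7*x^3/144


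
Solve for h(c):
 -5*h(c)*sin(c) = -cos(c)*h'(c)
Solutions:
 h(c) = C1/cos(c)^5


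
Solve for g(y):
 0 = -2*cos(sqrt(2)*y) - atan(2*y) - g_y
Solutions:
 g(y) = C1 - y*atan(2*y) + log(4*y^2 + 1)/4 - sqrt(2)*sin(sqrt(2)*y)


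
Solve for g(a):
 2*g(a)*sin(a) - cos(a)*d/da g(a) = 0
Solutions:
 g(a) = C1/cos(a)^2


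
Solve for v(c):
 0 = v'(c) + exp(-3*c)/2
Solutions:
 v(c) = C1 + exp(-3*c)/6


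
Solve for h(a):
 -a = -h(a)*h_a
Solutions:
 h(a) = -sqrt(C1 + a^2)
 h(a) = sqrt(C1 + a^2)


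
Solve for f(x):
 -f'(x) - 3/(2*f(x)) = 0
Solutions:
 f(x) = -sqrt(C1 - 3*x)
 f(x) = sqrt(C1 - 3*x)


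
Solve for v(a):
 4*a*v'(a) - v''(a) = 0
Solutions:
 v(a) = C1 + C2*erfi(sqrt(2)*a)


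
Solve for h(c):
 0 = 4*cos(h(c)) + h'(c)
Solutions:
 h(c) = pi - asin((C1 + exp(8*c))/(C1 - exp(8*c)))
 h(c) = asin((C1 + exp(8*c))/(C1 - exp(8*c)))


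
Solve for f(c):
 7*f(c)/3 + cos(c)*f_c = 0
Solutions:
 f(c) = C1*(sin(c) - 1)^(7/6)/(sin(c) + 1)^(7/6)


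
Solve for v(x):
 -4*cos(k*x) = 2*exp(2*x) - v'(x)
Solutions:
 v(x) = C1 + exp(2*x) + 4*sin(k*x)/k


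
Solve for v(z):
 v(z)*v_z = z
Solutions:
 v(z) = -sqrt(C1 + z^2)
 v(z) = sqrt(C1 + z^2)


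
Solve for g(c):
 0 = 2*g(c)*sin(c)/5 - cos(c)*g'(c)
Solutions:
 g(c) = C1/cos(c)^(2/5)


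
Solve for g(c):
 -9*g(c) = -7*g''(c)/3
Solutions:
 g(c) = C1*exp(-3*sqrt(21)*c/7) + C2*exp(3*sqrt(21)*c/7)


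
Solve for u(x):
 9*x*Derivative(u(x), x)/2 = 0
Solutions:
 u(x) = C1


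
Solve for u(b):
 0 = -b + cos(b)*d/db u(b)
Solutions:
 u(b) = C1 + Integral(b/cos(b), b)


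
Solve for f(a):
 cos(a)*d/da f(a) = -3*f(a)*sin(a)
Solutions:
 f(a) = C1*cos(a)^3


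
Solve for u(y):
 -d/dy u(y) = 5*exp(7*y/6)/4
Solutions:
 u(y) = C1 - 15*exp(7*y/6)/14


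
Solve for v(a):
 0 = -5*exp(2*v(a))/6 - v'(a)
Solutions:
 v(a) = log(-1/(C1 - 5*a))/2 + log(3)/2
 v(a) = log(-sqrt(1/(C1 + 5*a))) + log(3)/2


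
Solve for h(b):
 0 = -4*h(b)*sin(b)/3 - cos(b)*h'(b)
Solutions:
 h(b) = C1*cos(b)^(4/3)


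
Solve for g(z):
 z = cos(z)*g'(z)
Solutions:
 g(z) = C1 + Integral(z/cos(z), z)


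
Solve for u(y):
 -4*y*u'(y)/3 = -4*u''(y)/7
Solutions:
 u(y) = C1 + C2*erfi(sqrt(42)*y/6)


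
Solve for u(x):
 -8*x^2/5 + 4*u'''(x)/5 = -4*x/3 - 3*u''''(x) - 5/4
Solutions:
 u(x) = C1 + C2*x + C3*x^2 + C4*exp(-4*x/15) + x^5/30 - 25*x^4/36 + 325*x^3/32


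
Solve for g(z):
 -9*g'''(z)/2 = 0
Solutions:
 g(z) = C1 + C2*z + C3*z^2


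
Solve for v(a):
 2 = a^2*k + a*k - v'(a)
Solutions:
 v(a) = C1 + a^3*k/3 + a^2*k/2 - 2*a


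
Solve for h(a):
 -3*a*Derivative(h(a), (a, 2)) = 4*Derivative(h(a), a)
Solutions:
 h(a) = C1 + C2/a^(1/3)


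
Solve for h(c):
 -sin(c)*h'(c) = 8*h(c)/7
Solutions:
 h(c) = C1*(cos(c) + 1)^(4/7)/(cos(c) - 1)^(4/7)


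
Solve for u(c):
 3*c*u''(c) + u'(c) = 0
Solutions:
 u(c) = C1 + C2*c^(2/3)


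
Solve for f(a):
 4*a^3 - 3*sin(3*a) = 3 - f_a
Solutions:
 f(a) = C1 - a^4 + 3*a - cos(3*a)


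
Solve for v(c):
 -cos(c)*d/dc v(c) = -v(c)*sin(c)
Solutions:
 v(c) = C1/cos(c)


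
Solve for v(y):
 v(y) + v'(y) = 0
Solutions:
 v(y) = C1*exp(-y)


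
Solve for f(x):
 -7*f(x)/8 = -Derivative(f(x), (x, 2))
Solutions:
 f(x) = C1*exp(-sqrt(14)*x/4) + C2*exp(sqrt(14)*x/4)
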